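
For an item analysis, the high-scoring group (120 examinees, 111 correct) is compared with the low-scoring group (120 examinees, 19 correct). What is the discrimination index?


p_upper = 111/120 = 0.925
p_lower = 19/120 = 0.1583
D = 0.925 - 0.1583 = 0.7667

0.7667


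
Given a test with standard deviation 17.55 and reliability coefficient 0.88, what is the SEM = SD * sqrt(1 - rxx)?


SEM = SD * sqrt(1 - rxx)
SEM = 17.55 * sqrt(1 - 0.88)
SEM = 17.55 * sqrt(0.12) = 17.55 * 0.34641
SEM = 6.0795

6.0795


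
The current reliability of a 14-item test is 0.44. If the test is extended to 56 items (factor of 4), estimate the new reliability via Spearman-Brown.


r_new = (n * rxx) / (1 + (n-1) * rxx)
r_new = (4 * 0.44) / (1 + 3 * 0.44)
r_new = 1.76 / 2.32
r_new = 0.7586

0.7586


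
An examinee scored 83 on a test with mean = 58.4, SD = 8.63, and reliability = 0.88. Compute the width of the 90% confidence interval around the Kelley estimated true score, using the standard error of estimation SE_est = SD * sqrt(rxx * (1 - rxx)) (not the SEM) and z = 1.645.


True score estimate = 0.88*83 + 0.12*58.4 = 80.048
SE_est = SD * sqrt(rxx * (1 - rxx)) = 8.63 * sqrt(0.88 * 0.12) = 8.63 * sqrt(0.1056) = 2.804418
CI = T_est +/- z * SE_est, so width = 2 * z * SE_est = 2 * 1.645 * 2.804418
Width = 9.2265

9.2265


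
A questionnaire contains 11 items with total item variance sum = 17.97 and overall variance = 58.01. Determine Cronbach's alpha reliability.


alpha = (k/(k-1)) * (1 - sum(si^2)/s_total^2)
= (11/10) * (1 - 17.97/58.01)
alpha = 0.7592

0.7592


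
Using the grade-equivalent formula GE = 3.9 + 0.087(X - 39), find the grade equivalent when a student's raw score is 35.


raw - median = 35 - 39 = -4
slope * diff = 0.087 * -4 = -0.348
GE = 3.9 + -0.348
GE = 3.552

3.552


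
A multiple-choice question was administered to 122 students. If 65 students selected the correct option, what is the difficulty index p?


Item difficulty p = number correct / total examinees
p = 65 / 122
p = 0.5328

0.5328


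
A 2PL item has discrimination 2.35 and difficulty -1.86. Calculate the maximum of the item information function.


For 2PL, max info at theta = b = -1.86
I_max = a^2 / 4 = 2.35^2 / 4
= 5.5225 / 4
I_max = 1.3806

1.3806


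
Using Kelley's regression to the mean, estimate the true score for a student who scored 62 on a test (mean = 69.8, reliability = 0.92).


T_est = rxx * X + (1 - rxx) * mean
T_est = 0.92 * 62 + 0.08 * 69.8
T_est = 57.04 + 5.584
T_est = 62.624

62.624


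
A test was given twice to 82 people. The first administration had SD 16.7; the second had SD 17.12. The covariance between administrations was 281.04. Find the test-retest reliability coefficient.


r = cov(X,Y) / (SD_X * SD_Y)
r = 281.04 / (16.7 * 17.12)
r = 281.04 / 285.904
r = 0.983

0.983


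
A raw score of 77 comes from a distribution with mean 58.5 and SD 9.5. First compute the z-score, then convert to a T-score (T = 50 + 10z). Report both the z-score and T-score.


z = (X - mean) / SD = (77 - 58.5) / 9.5
z = 18.5 / 9.5
z = 1.9474
T-score = T = 50 + 10z
Carry z at full precision (z = 18.5 / 9.5) into the conversion:
T-score = 50 + 10 * (18.5 / 9.5) = 50 + 185 / 9.5
T-score = 50 + 19.4737
T-score = 69.4737

69.4737


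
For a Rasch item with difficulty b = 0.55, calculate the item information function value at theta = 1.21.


P = 1/(1+exp(-(1.21-0.55))) = 0.6593
I = P*(1-P) = 0.6593 * 0.3407
I = 0.2246

0.2246


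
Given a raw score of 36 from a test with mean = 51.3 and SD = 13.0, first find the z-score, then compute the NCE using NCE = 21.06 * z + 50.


z = (X - mean) / SD = (36 - 51.3) / 13.0
z = -15.3 / 13.0
z = -1.1769
NCE = NCE = 21.06z + 50
Carry z at full precision (z = -15.3 / 13.0) into the conversion:
NCE = 21.06 * (-15.3 / 13.0) + 50 = -322.218 / 13.0 + 50
NCE = -24.786 + 50
NCE = 25.214

25.214


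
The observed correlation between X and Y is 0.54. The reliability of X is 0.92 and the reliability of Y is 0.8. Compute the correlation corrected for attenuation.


r_corrected = rxy / sqrt(rxx * ryy)
= 0.54 / sqrt(0.92 * 0.8)
= 0.54 / sqrt(0.736)
= 0.54 / 0.857904
r_corrected = 0.6294

0.6294


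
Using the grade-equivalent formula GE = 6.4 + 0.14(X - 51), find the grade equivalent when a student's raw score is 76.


raw - median = 76 - 51 = 25
slope * diff = 0.14 * 25 = 3.5
GE = 6.4 + 3.5
GE = 9.9

9.9


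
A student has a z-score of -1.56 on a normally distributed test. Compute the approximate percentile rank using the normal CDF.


CDF(z) = 0.5 * (1 + erf(z/sqrt(2)))
erf(-1.1031) = -0.8812
CDF = 0.0594
Percentile rank = 0.0594 * 100 = 5.94

5.94


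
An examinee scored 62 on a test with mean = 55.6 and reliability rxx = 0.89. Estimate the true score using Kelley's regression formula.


T_est = rxx * X + (1 - rxx) * mean
T_est = 0.89 * 62 + 0.11 * 55.6
T_est = 55.18 + 6.116
T_est = 61.296

61.296


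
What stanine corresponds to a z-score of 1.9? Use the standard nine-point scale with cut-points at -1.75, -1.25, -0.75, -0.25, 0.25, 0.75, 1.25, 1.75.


Stanine boundaries: [-1.75, -1.25, -0.75, -0.25, 0.25, 0.75, 1.25, 1.75]
z = 1.9
Check each boundary:
  z >= -1.75 -> could be stanine 2
  z >= -1.25 -> could be stanine 3
  z >= -0.75 -> could be stanine 4
  z >= -0.25 -> could be stanine 5
  z >= 0.25 -> could be stanine 6
  z >= 0.75 -> could be stanine 7
  z >= 1.25 -> could be stanine 8
  z >= 1.75 -> could be stanine 9
Highest qualifying boundary gives stanine = 9

9


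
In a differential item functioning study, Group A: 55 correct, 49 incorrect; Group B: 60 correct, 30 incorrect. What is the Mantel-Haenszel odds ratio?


Odds_A = 55/49 = 1.1224
Odds_B = 60/30 = 2.0
OR = Odds_A / Odds_B = 1.1224 / 2.0
Exactly, OR = (55 * 30) / (49 * 60) = 1650 / 2940
OR = 0.5612

0.5612


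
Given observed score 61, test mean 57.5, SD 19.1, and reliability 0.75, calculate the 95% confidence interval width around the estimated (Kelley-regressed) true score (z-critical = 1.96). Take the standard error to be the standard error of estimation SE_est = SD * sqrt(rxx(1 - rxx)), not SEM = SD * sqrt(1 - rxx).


True score estimate = 0.75*61 + 0.25*57.5 = 60.125
SE_est = SD * sqrt(rxx * (1 - rxx)) = 19.1 * sqrt(0.75 * 0.25) = 19.1 * sqrt(0.1875) = 8.270543
CI = T_est +/- z * SE_est, so width = 2 * z * SE_est = 2 * 1.96 * 8.270543
Width = 32.4205

32.4205


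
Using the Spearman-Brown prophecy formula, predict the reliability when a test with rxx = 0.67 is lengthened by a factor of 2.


r_new = (n * rxx) / (1 + (n-1) * rxx)
r_new = (2 * 0.67) / (1 + 1 * 0.67)
r_new = 1.34 / 1.67
r_new = 0.8024

0.8024


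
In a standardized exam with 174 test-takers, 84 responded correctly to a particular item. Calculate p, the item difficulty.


Item difficulty p = number correct / total examinees
p = 84 / 174
p = 0.4828

0.4828


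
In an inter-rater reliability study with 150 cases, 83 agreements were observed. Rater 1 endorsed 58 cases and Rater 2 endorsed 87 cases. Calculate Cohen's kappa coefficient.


P_o = 83/150 = 0.553333
P_e = (58*87 + 92*63) / 22500 = 0.481867
kappa = (P_o - P_e) / (1 - P_e)
kappa = (0.553333 - 0.481867) / (1 - 0.481867)
kappa = 0.1379

0.1379


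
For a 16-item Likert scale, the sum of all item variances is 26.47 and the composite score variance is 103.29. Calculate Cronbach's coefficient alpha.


alpha = (k/(k-1)) * (1 - sum(si^2)/s_total^2)
= (16/15) * (1 - 26.47/103.29)
alpha = 0.7933

0.7933


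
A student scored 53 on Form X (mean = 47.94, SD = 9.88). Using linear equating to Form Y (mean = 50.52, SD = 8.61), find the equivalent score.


slope = SD_Y / SD_X = 8.61 / 9.88 ~ 0.8715
intercept = mean_Y - slope * mean_X = 50.52 - (8.61 / 9.88) * 47.94 ~ 8.7423
Y = slope * X + intercept. To avoid rounding drift from the rounded slope/intercept, evaluate the equivalent form Y = mean_Y + SD_Y * (X - mean_X) / SD_X at full precision:
Y = 50.52 + 8.61 * (53 - 47.94) / 9.88
Y = 50.52 + 8.61 * 5.06 / 9.88
Y = 50.52 + 43.5666 / 9.88
Y = 50.52 + 4.4096
Y = 54.9296

54.9296


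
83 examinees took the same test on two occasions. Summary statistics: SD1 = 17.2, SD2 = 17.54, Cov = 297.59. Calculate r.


r = cov(X,Y) / (SD_X * SD_Y)
r = 297.59 / (17.2 * 17.54)
r = 297.59 / 301.688
r = 0.9864

0.9864


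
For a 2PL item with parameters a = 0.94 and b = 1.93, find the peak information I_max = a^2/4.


For 2PL, max info at theta = b = 1.93
I_max = a^2 / 4 = 0.94^2 / 4
= 0.8836 / 4
I_max = 0.2209

0.2209


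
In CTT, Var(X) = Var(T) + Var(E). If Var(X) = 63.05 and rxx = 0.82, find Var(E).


var_true = rxx * var_obs = 0.82 * 63.05 = 51.701
var_error = var_obs - var_true
var_error = 63.05 - 51.701
var_error = 11.349

11.349


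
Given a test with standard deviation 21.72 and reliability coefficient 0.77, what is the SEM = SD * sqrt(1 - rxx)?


SEM = SD * sqrt(1 - rxx)
SEM = 21.72 * sqrt(1 - 0.77)
SEM = 21.72 * sqrt(0.23) = 21.72 * 0.479583
SEM = 10.4165

10.4165


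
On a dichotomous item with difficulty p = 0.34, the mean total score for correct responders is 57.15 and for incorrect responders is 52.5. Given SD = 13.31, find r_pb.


q = 1 - p = 0.66
rpb = ((M1 - M0) / SD) * sqrt(p * q)
rpb = ((57.15 - 52.5) / 13.31) * sqrt(0.34 * 0.66)
rpb = 0.1655

0.1655


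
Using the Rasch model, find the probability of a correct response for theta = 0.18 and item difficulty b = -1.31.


theta - b = 0.18 - -1.31 = 1.49
exp(-(theta - b)) = exp(-1.49) = 0.2254
P = 1 / (1 + 0.2254)
P = 0.8161

0.8161


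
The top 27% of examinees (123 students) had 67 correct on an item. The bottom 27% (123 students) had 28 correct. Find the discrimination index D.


p_upper = 67/123 = 0.5447
p_lower = 28/123 = 0.2276
D = 0.5447 - 0.2276 = 0.3171

0.3171


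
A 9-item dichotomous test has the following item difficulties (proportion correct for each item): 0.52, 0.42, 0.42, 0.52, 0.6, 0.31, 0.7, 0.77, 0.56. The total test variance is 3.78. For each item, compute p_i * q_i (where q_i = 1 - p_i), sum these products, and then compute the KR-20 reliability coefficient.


For each item, compute p_i * q_i:
  Item 1: 0.52 * 0.48 = 0.2496
  Item 2: 0.42 * 0.58 = 0.2436
  Item 3: 0.42 * 0.58 = 0.2436
  Item 4: 0.52 * 0.48 = 0.2496
  Item 5: 0.6 * 0.4 = 0.24
  Item 6: 0.31 * 0.69 = 0.2139
  Item 7: 0.7 * 0.3 = 0.21
  Item 8: 0.77 * 0.23 = 0.1771
  Item 9: 0.56 * 0.44 = 0.2464
Sum(p_i * q_i) = 0.2496 + 0.2436 + 0.2436 + 0.2496 + 0.24 + 0.2139 + 0.21 + 0.1771 + 0.2464 = 2.0738
KR-20 = (k/(k-1)) * (1 - Sum(p_i*q_i) / Var_total)
= (9/8) * (1 - 2.0738/3.78)
= 1.125 * 0.4514
KR-20 = 0.5078

0.5078


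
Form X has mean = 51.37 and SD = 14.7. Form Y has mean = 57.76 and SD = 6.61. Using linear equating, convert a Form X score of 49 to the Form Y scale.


slope = SD_Y / SD_X = 6.61 / 14.7 ~ 0.4497
intercept = mean_Y - slope * mean_X = 57.76 - (6.61 / 14.7) * 51.37 ~ 34.661
Y = slope * X + intercept. To avoid rounding drift from the rounded slope/intercept, evaluate the equivalent form Y = mean_Y + SD_Y * (X - mean_X) / SD_X at full precision:
Y = 57.76 + 6.61 * (49 - 51.37) / 14.7
Y = 57.76 - 6.61 * 2.37 / 14.7
Y = 57.76 - 15.6657 / 14.7
Y = 57.76 - 1.0657
Y = 56.6943

56.6943


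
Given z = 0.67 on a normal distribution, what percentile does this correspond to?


CDF(z) = 0.5 * (1 + erf(z/sqrt(2)))
erf(0.4738) = 0.4971
CDF = 0.7486
Percentile rank = 0.7486 * 100 = 74.86

74.86


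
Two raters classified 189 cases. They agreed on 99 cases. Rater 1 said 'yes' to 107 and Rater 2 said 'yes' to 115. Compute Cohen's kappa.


P_o = 99/189 = 0.52381
P_e = (107*115 + 82*74) / 35721 = 0.514347
kappa = (P_o - P_e) / (1 - P_e)
kappa = (0.52381 - 0.514347) / (1 - 0.514347)
kappa = 0.0195

0.0195


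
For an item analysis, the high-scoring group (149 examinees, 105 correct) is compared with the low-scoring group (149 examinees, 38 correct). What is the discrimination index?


p_upper = 105/149 = 0.7047
p_lower = 38/149 = 0.255
D = 0.7047 - 0.255 = 0.4497

0.4497


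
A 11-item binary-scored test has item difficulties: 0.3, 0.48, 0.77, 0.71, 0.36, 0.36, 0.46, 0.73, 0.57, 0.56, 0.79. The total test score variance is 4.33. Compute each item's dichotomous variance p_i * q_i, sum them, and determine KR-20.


For each item, compute p_i * q_i:
  Item 1: 0.3 * 0.7 = 0.21
  Item 2: 0.48 * 0.52 = 0.2496
  Item 3: 0.77 * 0.23 = 0.1771
  Item 4: 0.71 * 0.29 = 0.2059
  Item 5: 0.36 * 0.64 = 0.2304
  Item 6: 0.36 * 0.64 = 0.2304
  Item 7: 0.46 * 0.54 = 0.2484
  Item 8: 0.73 * 0.27 = 0.1971
  Item 9: 0.57 * 0.43 = 0.2451
  Item 10: 0.56 * 0.44 = 0.2464
  Item 11: 0.79 * 0.21 = 0.1659
Sum(p_i * q_i) = 0.21 + 0.2496 + 0.1771 + 0.2059 + 0.2304 + 0.2304 + 0.2484 + 0.1971 + 0.2451 + 0.2464 + 0.1659 = 2.4063
KR-20 = (k/(k-1)) * (1 - Sum(p_i*q_i) / Var_total)
= (11/10) * (1 - 2.4063/4.33)
= 1.1 * 0.4443
KR-20 = 0.4887

0.4887


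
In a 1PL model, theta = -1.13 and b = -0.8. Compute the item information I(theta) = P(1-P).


P = 1/(1+exp(-(-1.13--0.8))) = 0.4182
I = P*(1-P) = 0.4182 * 0.5818
I = 0.2433

0.2433


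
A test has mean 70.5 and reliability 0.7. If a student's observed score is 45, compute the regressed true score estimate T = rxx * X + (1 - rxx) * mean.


T_est = rxx * X + (1 - rxx) * mean
T_est = 0.7 * 45 + 0.3 * 70.5
T_est = 31.5 + 21.15
T_est = 52.65

52.65


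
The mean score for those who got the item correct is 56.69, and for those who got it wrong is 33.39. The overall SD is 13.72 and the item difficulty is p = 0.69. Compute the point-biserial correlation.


q = 1 - p = 0.31
rpb = ((M1 - M0) / SD) * sqrt(p * q)
rpb = ((56.69 - 33.39) / 13.72) * sqrt(0.69 * 0.31)
rpb = 0.7854

0.7854


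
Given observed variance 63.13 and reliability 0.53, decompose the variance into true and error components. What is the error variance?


var_true = rxx * var_obs = 0.53 * 63.13 = 33.4589
var_error = var_obs - var_true
var_error = 63.13 - 33.4589
var_error = 29.6711

29.6711


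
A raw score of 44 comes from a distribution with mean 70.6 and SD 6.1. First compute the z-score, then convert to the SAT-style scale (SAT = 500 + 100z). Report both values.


z = (X - mean) / SD = (44 - 70.6) / 6.1
z = -26.6 / 6.1
z = -4.3607
SAT-scale = SAT = 500 + 100z
Carry z at full precision (z = -26.6 / 6.1) into the conversion:
SAT-scale = 500 + 100 * (-26.6 / 6.1) = 500 + -2660 / 6.1
SAT-scale = 500 + -436.0656
SAT-scale = 63.9344

63.9344


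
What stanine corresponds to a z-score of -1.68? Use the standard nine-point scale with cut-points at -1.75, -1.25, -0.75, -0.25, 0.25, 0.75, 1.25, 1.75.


Stanine boundaries: [-1.75, -1.25, -0.75, -0.25, 0.25, 0.75, 1.25, 1.75]
z = -1.68
Check each boundary:
  z >= -1.75 -> could be stanine 2
  z < -1.25
  z < -0.75
  z < -0.25
  z < 0.25
  z < 0.75
  z < 1.25
  z < 1.75
Highest qualifying boundary gives stanine = 2

2


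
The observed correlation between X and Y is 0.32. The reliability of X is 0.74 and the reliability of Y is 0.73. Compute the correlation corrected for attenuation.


r_corrected = rxy / sqrt(rxx * ryy)
= 0.32 / sqrt(0.74 * 0.73)
= 0.32 / sqrt(0.5402)
= 0.32 / 0.734983
r_corrected = 0.4354

0.4354


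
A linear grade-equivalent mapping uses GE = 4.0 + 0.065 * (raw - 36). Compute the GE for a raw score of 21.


raw - median = 21 - 36 = -15
slope * diff = 0.065 * -15 = -0.975
GE = 4.0 + -0.975
GE = 3.025

3.025


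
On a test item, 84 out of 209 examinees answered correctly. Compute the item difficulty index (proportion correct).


Item difficulty p = number correct / total examinees
p = 84 / 209
p = 0.4019

0.4019


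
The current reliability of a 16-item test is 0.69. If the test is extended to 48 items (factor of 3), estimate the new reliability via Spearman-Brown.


r_new = (n * rxx) / (1 + (n-1) * rxx)
r_new = (3 * 0.69) / (1 + 2 * 0.69)
r_new = 2.07 / 2.38
r_new = 0.8697

0.8697


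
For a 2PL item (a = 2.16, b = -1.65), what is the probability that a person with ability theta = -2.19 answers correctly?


a*(theta - b) = 2.16 * (-2.19 - -1.65) = -1.1664
exp(--1.1664) = 3.2104
P = 1 / (1 + 3.2104)
P = 0.2375

0.2375


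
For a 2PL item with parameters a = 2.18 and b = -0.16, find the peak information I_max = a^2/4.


For 2PL, max info at theta = b = -0.16
I_max = a^2 / 4 = 2.18^2 / 4
= 4.7524 / 4
I_max = 1.1881

1.1881


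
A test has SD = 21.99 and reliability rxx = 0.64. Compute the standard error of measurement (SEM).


SEM = SD * sqrt(1 - rxx)
SEM = 21.99 * sqrt(1 - 0.64)
SEM = 21.99 * sqrt(0.36) = 21.99 * 0.6
SEM = 13.194

13.194


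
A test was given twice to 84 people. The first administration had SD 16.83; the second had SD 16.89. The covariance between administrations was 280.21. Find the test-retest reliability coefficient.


r = cov(X,Y) / (SD_X * SD_Y)
r = 280.21 / (16.83 * 16.89)
r = 280.21 / 284.2587
r = 0.9858

0.9858


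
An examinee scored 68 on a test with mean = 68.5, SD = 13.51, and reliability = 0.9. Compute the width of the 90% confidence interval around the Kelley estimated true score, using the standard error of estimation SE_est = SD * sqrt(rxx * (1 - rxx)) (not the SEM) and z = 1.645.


True score estimate = 0.9*68 + 0.1*68.5 = 68.05
SE_est = SD * sqrt(rxx * (1 - rxx)) = 13.51 * sqrt(0.9 * 0.1) = 13.51 * sqrt(0.09) = 4.053
CI = T_est +/- z * SE_est, so width = 2 * z * SE_est = 2 * 1.645 * 4.053
Width = 13.3344

13.3344


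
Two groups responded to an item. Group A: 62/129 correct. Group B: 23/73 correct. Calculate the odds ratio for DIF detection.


Odds_A = 62/67 = 0.9254
Odds_B = 23/50 = 0.46
OR = Odds_A / Odds_B = 0.9254 / 0.46
Exactly, OR = (62 * 50) / (67 * 23) = 3100 / 1541
OR = 2.0117

2.0117


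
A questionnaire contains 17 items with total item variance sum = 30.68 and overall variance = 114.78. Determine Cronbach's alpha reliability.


alpha = (k/(k-1)) * (1 - sum(si^2)/s_total^2)
= (17/16) * (1 - 30.68/114.78)
alpha = 0.7785

0.7785


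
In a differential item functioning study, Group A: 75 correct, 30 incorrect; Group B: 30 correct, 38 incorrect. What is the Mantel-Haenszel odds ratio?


Odds_A = 75/30 = 2.5
Odds_B = 30/38 = 0.7895
OR = Odds_A / Odds_B = 2.5 / 0.7895
Exactly, OR = (75 * 38) / (30 * 30) = 2850 / 900
OR = 3.1667

3.1667


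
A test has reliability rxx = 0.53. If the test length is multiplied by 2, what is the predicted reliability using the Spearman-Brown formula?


r_new = (n * rxx) / (1 + (n-1) * rxx)
r_new = (2 * 0.53) / (1 + 1 * 0.53)
r_new = 1.06 / 1.53
r_new = 0.6928

0.6928


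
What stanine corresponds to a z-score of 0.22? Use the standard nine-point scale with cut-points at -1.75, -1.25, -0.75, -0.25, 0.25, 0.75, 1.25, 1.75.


Stanine boundaries: [-1.75, -1.25, -0.75, -0.25, 0.25, 0.75, 1.25, 1.75]
z = 0.22
Check each boundary:
  z >= -1.75 -> could be stanine 2
  z >= -1.25 -> could be stanine 3
  z >= -0.75 -> could be stanine 4
  z >= -0.25 -> could be stanine 5
  z < 0.25
  z < 0.75
  z < 1.25
  z < 1.75
Highest qualifying boundary gives stanine = 5

5


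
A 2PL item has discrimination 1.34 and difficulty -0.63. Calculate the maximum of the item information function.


For 2PL, max info at theta = b = -0.63
I_max = a^2 / 4 = 1.34^2 / 4
= 1.7956 / 4
I_max = 0.4489

0.4489


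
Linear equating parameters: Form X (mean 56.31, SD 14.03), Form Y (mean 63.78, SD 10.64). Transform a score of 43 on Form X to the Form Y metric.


slope = SD_Y / SD_X = 10.64 / 14.03 ~ 0.7584
intercept = mean_Y - slope * mean_X = 63.78 - (10.64 / 14.03) * 56.31 ~ 21.0759
Y = slope * X + intercept. To avoid rounding drift from the rounded slope/intercept, evaluate the equivalent form Y = mean_Y + SD_Y * (X - mean_X) / SD_X at full precision:
Y = 63.78 + 10.64 * (43 - 56.31) / 14.03
Y = 63.78 - 10.64 * 13.31 / 14.03
Y = 63.78 - 141.6184 / 14.03
Y = 63.78 - 10.094
Y = 53.686

53.686


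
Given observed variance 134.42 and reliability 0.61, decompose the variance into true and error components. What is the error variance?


var_true = rxx * var_obs = 0.61 * 134.42 = 81.9962
var_error = var_obs - var_true
var_error = 134.42 - 81.9962
var_error = 52.4238

52.4238


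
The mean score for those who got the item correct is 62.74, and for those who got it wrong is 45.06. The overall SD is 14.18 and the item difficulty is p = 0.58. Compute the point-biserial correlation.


q = 1 - p = 0.42
rpb = ((M1 - M0) / SD) * sqrt(p * q)
rpb = ((62.74 - 45.06) / 14.18) * sqrt(0.58 * 0.42)
rpb = 0.6154

0.6154


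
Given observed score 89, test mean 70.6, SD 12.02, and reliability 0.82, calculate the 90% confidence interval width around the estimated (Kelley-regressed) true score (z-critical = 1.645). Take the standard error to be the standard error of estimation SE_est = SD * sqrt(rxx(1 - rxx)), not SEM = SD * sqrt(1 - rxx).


True score estimate = 0.82*89 + 0.18*70.6 = 85.688
SE_est = SD * sqrt(rxx * (1 - rxx)) = 12.02 * sqrt(0.82 * 0.18) = 12.02 * sqrt(0.1476) = 4.617933
CI = T_est +/- z * SE_est, so width = 2 * z * SE_est = 2 * 1.645 * 4.617933
Width = 15.193

15.193


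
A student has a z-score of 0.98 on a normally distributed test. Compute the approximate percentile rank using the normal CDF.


CDF(z) = 0.5 * (1 + erf(z/sqrt(2)))
erf(0.693) = 0.6729
CDF = 0.8365
Percentile rank = 0.8365 * 100 = 83.65

83.65


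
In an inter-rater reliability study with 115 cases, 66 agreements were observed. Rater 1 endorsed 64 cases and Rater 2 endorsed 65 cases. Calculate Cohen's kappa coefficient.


P_o = 66/115 = 0.573913
P_e = (64*65 + 51*50) / 13225 = 0.507372
kappa = (P_o - P_e) / (1 - P_e)
kappa = (0.573913 - 0.507372) / (1 - 0.507372)
kappa = 0.1351

0.1351


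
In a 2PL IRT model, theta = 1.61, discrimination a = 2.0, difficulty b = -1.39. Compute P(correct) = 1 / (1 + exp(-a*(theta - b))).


a*(theta - b) = 2.0 * (1.61 - -1.39) = 6.0
exp(-6.0) = 0.0025
P = 1 / (1 + 0.0025)
P = 0.9975

0.9975


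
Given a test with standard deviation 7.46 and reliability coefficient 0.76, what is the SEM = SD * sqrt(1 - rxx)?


SEM = SD * sqrt(1 - rxx)
SEM = 7.46 * sqrt(1 - 0.76)
SEM = 7.46 * sqrt(0.24) = 7.46 * 0.489898
SEM = 3.6546

3.6546


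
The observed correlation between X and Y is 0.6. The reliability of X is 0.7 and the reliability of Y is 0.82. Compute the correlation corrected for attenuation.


r_corrected = rxy / sqrt(rxx * ryy)
= 0.6 / sqrt(0.7 * 0.82)
= 0.6 / sqrt(0.574)
= 0.6 / 0.757628
r_corrected = 0.7919

0.7919


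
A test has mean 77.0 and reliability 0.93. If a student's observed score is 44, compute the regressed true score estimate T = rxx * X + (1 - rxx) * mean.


T_est = rxx * X + (1 - rxx) * mean
T_est = 0.93 * 44 + 0.07 * 77.0
T_est = 40.92 + 5.39
T_est = 46.31

46.31


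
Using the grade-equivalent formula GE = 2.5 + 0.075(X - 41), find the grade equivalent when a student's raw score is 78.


raw - median = 78 - 41 = 37
slope * diff = 0.075 * 37 = 2.775
GE = 2.5 + 2.775
GE = 5.275

5.275


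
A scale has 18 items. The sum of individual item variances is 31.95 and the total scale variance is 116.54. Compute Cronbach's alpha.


alpha = (k/(k-1)) * (1 - sum(si^2)/s_total^2)
= (18/17) * (1 - 31.95/116.54)
alpha = 0.7685

0.7685


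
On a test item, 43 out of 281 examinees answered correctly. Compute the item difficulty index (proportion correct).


Item difficulty p = number correct / total examinees
p = 43 / 281
p = 0.153

0.153


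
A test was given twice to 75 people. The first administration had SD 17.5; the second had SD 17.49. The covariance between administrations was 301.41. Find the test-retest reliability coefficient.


r = cov(X,Y) / (SD_X * SD_Y)
r = 301.41 / (17.5 * 17.49)
r = 301.41 / 306.075
r = 0.9848

0.9848


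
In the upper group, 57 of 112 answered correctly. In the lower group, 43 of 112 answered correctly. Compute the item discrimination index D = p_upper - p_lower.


p_upper = 57/112 = 0.5089
p_lower = 43/112 = 0.3839
D = 0.5089 - 0.3839 = 0.125

0.125


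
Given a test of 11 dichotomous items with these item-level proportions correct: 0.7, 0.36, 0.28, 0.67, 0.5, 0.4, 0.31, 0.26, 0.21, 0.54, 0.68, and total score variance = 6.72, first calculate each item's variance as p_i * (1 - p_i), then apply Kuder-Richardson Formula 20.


For each item, compute p_i * q_i:
  Item 1: 0.7 * 0.3 = 0.21
  Item 2: 0.36 * 0.64 = 0.2304
  Item 3: 0.28 * 0.72 = 0.2016
  Item 4: 0.67 * 0.33 = 0.2211
  Item 5: 0.5 * 0.5 = 0.25
  Item 6: 0.4 * 0.6 = 0.24
  Item 7: 0.31 * 0.69 = 0.2139
  Item 8: 0.26 * 0.74 = 0.1924
  Item 9: 0.21 * 0.79 = 0.1659
  Item 10: 0.54 * 0.46 = 0.2484
  Item 11: 0.68 * 0.32 = 0.2176
Sum(p_i * q_i) = 0.21 + 0.2304 + 0.2016 + 0.2211 + 0.25 + 0.24 + 0.2139 + 0.1924 + 0.1659 + 0.2484 + 0.2176 = 2.3913
KR-20 = (k/(k-1)) * (1 - Sum(p_i*q_i) / Var_total)
= (11/10) * (1 - 2.3913/6.72)
= 1.1 * 0.6442
KR-20 = 0.7086

0.7086


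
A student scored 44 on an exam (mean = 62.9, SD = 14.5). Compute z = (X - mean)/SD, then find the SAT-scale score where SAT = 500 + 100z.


z = (X - mean) / SD = (44 - 62.9) / 14.5
z = -18.9 / 14.5
z = -1.3034
SAT-scale = SAT = 500 + 100z
Carry z at full precision (z = -18.9 / 14.5) into the conversion:
SAT-scale = 500 + 100 * (-18.9 / 14.5) = 500 + -1890 / 14.5
SAT-scale = 500 + -130.3448
SAT-scale = 369.6552

369.6552


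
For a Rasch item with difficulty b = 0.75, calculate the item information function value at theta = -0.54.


P = 1/(1+exp(-(-0.54-0.75))) = 0.2159
I = P*(1-P) = 0.2159 * 0.7841
I = 0.1693

0.1693


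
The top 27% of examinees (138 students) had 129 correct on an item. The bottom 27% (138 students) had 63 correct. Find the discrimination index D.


p_upper = 129/138 = 0.9348
p_lower = 63/138 = 0.4565
D = 0.9348 - 0.4565 = 0.4783

0.4783


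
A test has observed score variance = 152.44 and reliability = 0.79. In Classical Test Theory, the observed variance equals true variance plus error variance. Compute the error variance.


var_true = rxx * var_obs = 0.79 * 152.44 = 120.4276
var_error = var_obs - var_true
var_error = 152.44 - 120.4276
var_error = 32.0124

32.0124


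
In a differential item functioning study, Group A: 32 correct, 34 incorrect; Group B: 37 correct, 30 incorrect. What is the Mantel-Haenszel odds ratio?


Odds_A = 32/34 = 0.9412
Odds_B = 37/30 = 1.2333
OR = Odds_A / Odds_B = 0.9412 / 1.2333
Exactly, OR = (32 * 30) / (34 * 37) = 960 / 1258
OR = 0.7631

0.7631


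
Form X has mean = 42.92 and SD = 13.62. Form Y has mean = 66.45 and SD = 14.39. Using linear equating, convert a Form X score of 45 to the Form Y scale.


slope = SD_Y / SD_X = 14.39 / 13.62 ~ 1.0565
intercept = mean_Y - slope * mean_X = 66.45 - (14.39 / 13.62) * 42.92 ~ 21.1035
Y = slope * X + intercept. To avoid rounding drift from the rounded slope/intercept, evaluate the equivalent form Y = mean_Y + SD_Y * (X - mean_X) / SD_X at full precision:
Y = 66.45 + 14.39 * (45 - 42.92) / 13.62
Y = 66.45 + 14.39 * 2.08 / 13.62
Y = 66.45 + 29.9312 / 13.62
Y = 66.45 + 2.1976
Y = 68.6476

68.6476


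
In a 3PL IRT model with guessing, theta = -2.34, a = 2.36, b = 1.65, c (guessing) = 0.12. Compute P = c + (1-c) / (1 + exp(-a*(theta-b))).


logit = 2.36*(-2.34 - 1.65) = -9.4164
P* = 1/(1 + exp(--9.4164)) = 0.0001
P = 0.12 + (1 - 0.12) * 0.0001
P = 0.1201

0.1201


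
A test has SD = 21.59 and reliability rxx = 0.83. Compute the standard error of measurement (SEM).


SEM = SD * sqrt(1 - rxx)
SEM = 21.59 * sqrt(1 - 0.83)
SEM = 21.59 * sqrt(0.17) = 21.59 * 0.412311
SEM = 8.9018

8.9018


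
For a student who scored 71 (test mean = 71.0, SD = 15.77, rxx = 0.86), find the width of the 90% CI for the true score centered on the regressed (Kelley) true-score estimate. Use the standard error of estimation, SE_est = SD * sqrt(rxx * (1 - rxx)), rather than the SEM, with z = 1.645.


True score estimate = 0.86*71 + 0.14*71.0 = 71.0
SE_est = SD * sqrt(rxx * (1 - rxx)) = 15.77 * sqrt(0.86 * 0.14) = 15.77 * sqrt(0.1204) = 5.471985
CI = T_est +/- z * SE_est, so width = 2 * z * SE_est = 2 * 1.645 * 5.471985
Width = 18.0028

18.0028


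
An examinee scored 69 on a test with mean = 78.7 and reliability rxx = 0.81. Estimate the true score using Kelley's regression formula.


T_est = rxx * X + (1 - rxx) * mean
T_est = 0.81 * 69 + 0.19 * 78.7
T_est = 55.89 + 14.953
T_est = 70.843

70.843


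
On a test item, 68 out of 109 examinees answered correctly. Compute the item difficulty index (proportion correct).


Item difficulty p = number correct / total examinees
p = 68 / 109
p = 0.6239

0.6239


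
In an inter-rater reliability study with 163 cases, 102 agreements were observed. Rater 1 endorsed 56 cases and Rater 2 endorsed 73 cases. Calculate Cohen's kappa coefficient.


P_o = 102/163 = 0.625767
P_e = (56*73 + 107*90) / 26569 = 0.516316
kappa = (P_o - P_e) / (1 - P_e)
kappa = (0.625767 - 0.516316) / (1 - 0.516316)
kappa = 0.2263

0.2263


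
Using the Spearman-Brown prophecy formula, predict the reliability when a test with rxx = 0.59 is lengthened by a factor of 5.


r_new = (n * rxx) / (1 + (n-1) * rxx)
r_new = (5 * 0.59) / (1 + 4 * 0.59)
r_new = 2.95 / 3.36
r_new = 0.878

0.878


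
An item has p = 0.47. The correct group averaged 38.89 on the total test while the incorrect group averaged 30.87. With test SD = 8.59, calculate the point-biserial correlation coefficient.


q = 1 - p = 0.53
rpb = ((M1 - M0) / SD) * sqrt(p * q)
rpb = ((38.89 - 30.87) / 8.59) * sqrt(0.47 * 0.53)
rpb = 0.466

0.466


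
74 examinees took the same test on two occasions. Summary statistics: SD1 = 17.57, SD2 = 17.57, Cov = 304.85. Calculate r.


r = cov(X,Y) / (SD_X * SD_Y)
r = 304.85 / (17.57 * 17.57)
r = 304.85 / 308.7049
r = 0.9875

0.9875


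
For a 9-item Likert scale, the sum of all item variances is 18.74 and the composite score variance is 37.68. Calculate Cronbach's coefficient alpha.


alpha = (k/(k-1)) * (1 - sum(si^2)/s_total^2)
= (9/8) * (1 - 18.74/37.68)
alpha = 0.5655

0.5655


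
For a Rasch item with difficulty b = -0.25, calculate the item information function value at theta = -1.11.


P = 1/(1+exp(-(-1.11--0.25))) = 0.2973
I = P*(1-P) = 0.2973 * 0.7027
I = 0.2089

0.2089


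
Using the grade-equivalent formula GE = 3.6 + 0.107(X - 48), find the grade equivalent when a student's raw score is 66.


raw - median = 66 - 48 = 18
slope * diff = 0.107 * 18 = 1.926
GE = 3.6 + 1.926
GE = 5.526

5.526


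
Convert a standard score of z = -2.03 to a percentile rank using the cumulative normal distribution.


CDF(z) = 0.5 * (1 + erf(z/sqrt(2)))
erf(-1.4354) = -0.9576
CDF = 0.0212
Percentile rank = 0.0212 * 100 = 2.12

2.12


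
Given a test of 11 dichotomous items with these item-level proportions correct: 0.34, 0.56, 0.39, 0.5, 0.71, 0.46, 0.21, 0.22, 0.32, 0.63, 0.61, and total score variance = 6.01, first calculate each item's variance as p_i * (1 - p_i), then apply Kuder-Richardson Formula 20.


For each item, compute p_i * q_i:
  Item 1: 0.34 * 0.66 = 0.2244
  Item 2: 0.56 * 0.44 = 0.2464
  Item 3: 0.39 * 0.61 = 0.2379
  Item 4: 0.5 * 0.5 = 0.25
  Item 5: 0.71 * 0.29 = 0.2059
  Item 6: 0.46 * 0.54 = 0.2484
  Item 7: 0.21 * 0.79 = 0.1659
  Item 8: 0.22 * 0.78 = 0.1716
  Item 9: 0.32 * 0.68 = 0.2176
  Item 10: 0.63 * 0.37 = 0.2331
  Item 11: 0.61 * 0.39 = 0.2379
Sum(p_i * q_i) = 0.2244 + 0.2464 + 0.2379 + 0.25 + 0.2059 + 0.2484 + 0.1659 + 0.1716 + 0.2176 + 0.2331 + 0.2379 = 2.4391
KR-20 = (k/(k-1)) * (1 - Sum(p_i*q_i) / Var_total)
= (11/10) * (1 - 2.4391/6.01)
= 1.1 * 0.5942
KR-20 = 0.6536

0.6536


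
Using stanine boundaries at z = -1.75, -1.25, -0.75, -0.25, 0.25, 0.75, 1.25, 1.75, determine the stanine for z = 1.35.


Stanine boundaries: [-1.75, -1.25, -0.75, -0.25, 0.25, 0.75, 1.25, 1.75]
z = 1.35
Check each boundary:
  z >= -1.75 -> could be stanine 2
  z >= -1.25 -> could be stanine 3
  z >= -0.75 -> could be stanine 4
  z >= -0.25 -> could be stanine 5
  z >= 0.25 -> could be stanine 6
  z >= 0.75 -> could be stanine 7
  z >= 1.25 -> could be stanine 8
  z < 1.75
Highest qualifying boundary gives stanine = 8

8


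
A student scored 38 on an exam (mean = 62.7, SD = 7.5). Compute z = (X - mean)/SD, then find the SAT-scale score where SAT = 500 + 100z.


z = (X - mean) / SD = (38 - 62.7) / 7.5
z = -24.7 / 7.5
z = -3.2933
SAT-scale = SAT = 500 + 100z
Carry z at full precision (z = -24.7 / 7.5) into the conversion:
SAT-scale = 500 + 100 * (-24.7 / 7.5) = 500 + -2470 / 7.5
SAT-scale = 500 + -329.3333
SAT-scale = 170.6667

170.6667


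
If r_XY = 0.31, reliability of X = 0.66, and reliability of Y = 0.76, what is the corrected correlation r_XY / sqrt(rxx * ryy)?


r_corrected = rxy / sqrt(rxx * ryy)
= 0.31 / sqrt(0.66 * 0.76)
= 0.31 / sqrt(0.5016)
= 0.31 / 0.708237
r_corrected = 0.4377

0.4377


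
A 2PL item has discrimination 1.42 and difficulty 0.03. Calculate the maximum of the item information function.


For 2PL, max info at theta = b = 0.03
I_max = a^2 / 4 = 1.42^2 / 4
= 2.0164 / 4
I_max = 0.5041

0.5041


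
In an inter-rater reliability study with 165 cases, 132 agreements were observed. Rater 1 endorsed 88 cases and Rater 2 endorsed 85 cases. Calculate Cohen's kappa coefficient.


P_o = 132/165 = 0.8
P_e = (88*85 + 77*80) / 27225 = 0.50101
kappa = (P_o - P_e) / (1 - P_e)
kappa = (0.8 - 0.50101) / (1 - 0.50101)
kappa = 0.5992

0.5992


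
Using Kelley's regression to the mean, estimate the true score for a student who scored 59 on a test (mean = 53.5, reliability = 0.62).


T_est = rxx * X + (1 - rxx) * mean
T_est = 0.62 * 59 + 0.38 * 53.5
T_est = 36.58 + 20.33
T_est = 56.91

56.91


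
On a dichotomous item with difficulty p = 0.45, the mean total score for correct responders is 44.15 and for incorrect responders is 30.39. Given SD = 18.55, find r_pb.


q = 1 - p = 0.55
rpb = ((M1 - M0) / SD) * sqrt(p * q)
rpb = ((44.15 - 30.39) / 18.55) * sqrt(0.45 * 0.55)
rpb = 0.369

0.369


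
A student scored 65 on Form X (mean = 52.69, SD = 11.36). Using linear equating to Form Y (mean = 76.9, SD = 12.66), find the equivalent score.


slope = SD_Y / SD_X = 12.66 / 11.36 ~ 1.1144
intercept = mean_Y - slope * mean_X = 76.9 - (12.66 / 11.36) * 52.69 ~ 18.1803
Y = slope * X + intercept. To avoid rounding drift from the rounded slope/intercept, evaluate the equivalent form Y = mean_Y + SD_Y * (X - mean_X) / SD_X at full precision:
Y = 76.9 + 12.66 * (65 - 52.69) / 11.36
Y = 76.9 + 12.66 * 12.31 / 11.36
Y = 76.9 + 155.8446 / 11.36
Y = 76.9 + 13.7187
Y = 90.6187

90.6187


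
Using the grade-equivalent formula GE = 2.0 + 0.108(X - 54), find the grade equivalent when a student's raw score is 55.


raw - median = 55 - 54 = 1
slope * diff = 0.108 * 1 = 0.108
GE = 2.0 + 0.108
GE = 2.108

2.108


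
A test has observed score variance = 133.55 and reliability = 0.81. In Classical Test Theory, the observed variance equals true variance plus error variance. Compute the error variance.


var_true = rxx * var_obs = 0.81 * 133.55 = 108.1755
var_error = var_obs - var_true
var_error = 133.55 - 108.1755
var_error = 25.3745

25.3745


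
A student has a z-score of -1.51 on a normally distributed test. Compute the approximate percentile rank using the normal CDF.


CDF(z) = 0.5 * (1 + erf(z/sqrt(2)))
erf(-1.0677) = -0.869
CDF = 0.0655
Percentile rank = 0.0655 * 100 = 6.55

6.55


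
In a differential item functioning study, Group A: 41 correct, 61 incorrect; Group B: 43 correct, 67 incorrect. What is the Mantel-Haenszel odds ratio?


Odds_A = 41/61 = 0.6721
Odds_B = 43/67 = 0.6418
OR = Odds_A / Odds_B = 0.6721 / 0.6418
Exactly, OR = (41 * 67) / (61 * 43) = 2747 / 2623
OR = 1.0473

1.0473


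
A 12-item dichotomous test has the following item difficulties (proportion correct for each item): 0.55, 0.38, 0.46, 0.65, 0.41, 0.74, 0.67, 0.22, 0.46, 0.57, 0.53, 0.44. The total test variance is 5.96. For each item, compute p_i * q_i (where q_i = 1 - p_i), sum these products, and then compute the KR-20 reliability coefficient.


For each item, compute p_i * q_i:
  Item 1: 0.55 * 0.45 = 0.2475
  Item 2: 0.38 * 0.62 = 0.2356
  Item 3: 0.46 * 0.54 = 0.2484
  Item 4: 0.65 * 0.35 = 0.2275
  Item 5: 0.41 * 0.59 = 0.2419
  Item 6: 0.74 * 0.26 = 0.1924
  Item 7: 0.67 * 0.33 = 0.2211
  Item 8: 0.22 * 0.78 = 0.1716
  Item 9: 0.46 * 0.54 = 0.2484
  Item 10: 0.57 * 0.43 = 0.2451
  Item 11: 0.53 * 0.47 = 0.2491
  Item 12: 0.44 * 0.56 = 0.2464
Sum(p_i * q_i) = 0.2475 + 0.2356 + 0.2484 + 0.2275 + 0.2419 + 0.1924 + 0.2211 + 0.1716 + 0.2484 + 0.2451 + 0.2491 + 0.2464 = 2.775
KR-20 = (k/(k-1)) * (1 - Sum(p_i*q_i) / Var_total)
= (12/11) * (1 - 2.775/5.96)
= 1.0909 * 0.5344
KR-20 = 0.583

0.583


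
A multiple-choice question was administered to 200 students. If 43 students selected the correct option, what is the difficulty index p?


Item difficulty p = number correct / total examinees
p = 43 / 200
p = 0.215

0.215


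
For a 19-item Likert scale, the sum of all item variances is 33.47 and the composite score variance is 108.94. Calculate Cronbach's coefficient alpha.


alpha = (k/(k-1)) * (1 - sum(si^2)/s_total^2)
= (19/18) * (1 - 33.47/108.94)
alpha = 0.7313

0.7313


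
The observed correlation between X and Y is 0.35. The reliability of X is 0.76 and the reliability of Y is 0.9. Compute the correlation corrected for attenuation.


r_corrected = rxy / sqrt(rxx * ryy)
= 0.35 / sqrt(0.76 * 0.9)
= 0.35 / sqrt(0.684)
= 0.35 / 0.827043
r_corrected = 0.4232

0.4232


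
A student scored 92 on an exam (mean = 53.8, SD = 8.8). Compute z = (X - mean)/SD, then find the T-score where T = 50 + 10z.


z = (X - mean) / SD = (92 - 53.8) / 8.8
z = 38.2 / 8.8
z = 4.3409
T-score = T = 50 + 10z
Carry z at full precision (z = 38.2 / 8.8) into the conversion:
T-score = 50 + 10 * (38.2 / 8.8) = 50 + 382 / 8.8
T-score = 50 + 43.4091
T-score = 93.4091

93.4091


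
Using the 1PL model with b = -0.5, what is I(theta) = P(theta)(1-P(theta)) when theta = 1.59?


P = 1/(1+exp(-(1.59--0.5))) = 0.8899
I = P*(1-P) = 0.8899 * 0.1101
I = 0.098

0.098


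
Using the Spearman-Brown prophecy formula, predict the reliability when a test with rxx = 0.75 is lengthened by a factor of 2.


r_new = (n * rxx) / (1 + (n-1) * rxx)
r_new = (2 * 0.75) / (1 + 1 * 0.75)
r_new = 1.5 / 1.75
r_new = 0.8571

0.8571


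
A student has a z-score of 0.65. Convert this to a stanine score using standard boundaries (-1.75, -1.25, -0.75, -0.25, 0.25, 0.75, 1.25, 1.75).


Stanine boundaries: [-1.75, -1.25, -0.75, -0.25, 0.25, 0.75, 1.25, 1.75]
z = 0.65
Check each boundary:
  z >= -1.75 -> could be stanine 2
  z >= -1.25 -> could be stanine 3
  z >= -0.75 -> could be stanine 4
  z >= -0.25 -> could be stanine 5
  z >= 0.25 -> could be stanine 6
  z < 0.75
  z < 1.25
  z < 1.75
Highest qualifying boundary gives stanine = 6

6


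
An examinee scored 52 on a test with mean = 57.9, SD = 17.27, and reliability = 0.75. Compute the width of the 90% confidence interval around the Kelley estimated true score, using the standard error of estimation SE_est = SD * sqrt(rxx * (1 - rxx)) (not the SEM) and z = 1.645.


True score estimate = 0.75*52 + 0.25*57.9 = 53.475
SE_est = SD * sqrt(rxx * (1 - rxx)) = 17.27 * sqrt(0.75 * 0.25) = 17.27 * sqrt(0.1875) = 7.478129
CI = T_est +/- z * SE_est, so width = 2 * z * SE_est = 2 * 1.645 * 7.478129
Width = 24.603

24.603


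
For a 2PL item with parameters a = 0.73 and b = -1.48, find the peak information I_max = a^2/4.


For 2PL, max info at theta = b = -1.48
I_max = a^2 / 4 = 0.73^2 / 4
= 0.5329 / 4
I_max = 0.1332

0.1332


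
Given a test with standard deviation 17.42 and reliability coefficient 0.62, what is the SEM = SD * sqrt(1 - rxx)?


SEM = SD * sqrt(1 - rxx)
SEM = 17.42 * sqrt(1 - 0.62)
SEM = 17.42 * sqrt(0.38) = 17.42 * 0.616441
SEM = 10.7384

10.7384


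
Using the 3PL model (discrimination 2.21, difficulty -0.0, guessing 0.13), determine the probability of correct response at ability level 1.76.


logit = 2.21*(1.76 - -0.0) = 3.8896
P* = 1/(1 + exp(-3.8896)) = 0.98
P = 0.13 + (1 - 0.13) * 0.98
P = 0.9826

0.9826
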